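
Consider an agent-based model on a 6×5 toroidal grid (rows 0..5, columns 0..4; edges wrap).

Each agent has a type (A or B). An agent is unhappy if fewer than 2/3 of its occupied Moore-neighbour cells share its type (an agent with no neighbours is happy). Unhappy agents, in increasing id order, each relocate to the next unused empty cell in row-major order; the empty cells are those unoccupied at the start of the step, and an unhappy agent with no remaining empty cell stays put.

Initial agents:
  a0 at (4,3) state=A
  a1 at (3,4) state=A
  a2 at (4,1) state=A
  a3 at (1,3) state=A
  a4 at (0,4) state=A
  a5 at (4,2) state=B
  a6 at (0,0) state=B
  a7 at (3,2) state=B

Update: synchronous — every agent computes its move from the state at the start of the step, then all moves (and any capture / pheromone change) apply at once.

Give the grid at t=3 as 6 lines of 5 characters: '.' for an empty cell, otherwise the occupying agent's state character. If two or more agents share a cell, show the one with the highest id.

.AAAA
B..A.
BB...
.....
.....
.....

t=1: a0@(0,1):A a1@(3,4):A a2@(0,2):A a3@(1,3):A a4@(0,3):A a5@(1,0):B a6@(1,1):B a7@(1,2):B
t=2: a0@(0,0):A a1@(3,4):A a2@(0,4):A a3@(1,3):A a4@(0,3):A a5@(1,4):B a6@(2,0):B a7@(2,1):B
t=3: a0@(0,1):A a1@(0,2):A a2@(0,4):A a3@(1,3):A a4@(0,3):A a5@(1,0):B a6@(2,0):B a7@(2,1):B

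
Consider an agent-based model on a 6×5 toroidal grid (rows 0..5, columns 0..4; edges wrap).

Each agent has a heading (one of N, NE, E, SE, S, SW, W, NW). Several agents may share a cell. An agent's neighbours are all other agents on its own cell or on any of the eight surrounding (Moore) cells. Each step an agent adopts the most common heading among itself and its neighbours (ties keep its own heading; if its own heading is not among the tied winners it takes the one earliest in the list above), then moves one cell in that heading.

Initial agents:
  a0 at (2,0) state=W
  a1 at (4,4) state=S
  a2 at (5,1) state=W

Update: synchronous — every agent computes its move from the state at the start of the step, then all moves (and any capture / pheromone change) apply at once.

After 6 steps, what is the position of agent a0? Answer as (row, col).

(2, 4)

t=1: a0@(2,4):W a1@(5,4):S a2@(5,0):W
t=2: a0@(2,3):W a1@(0,4):S a2@(5,4):W
t=3: a0@(2,2):W a1@(1,4):S a2@(5,3):W
t=4: a0@(2,1):W a1@(2,4):S a2@(5,2):W
t=5: a0@(2,0):W a1@(3,4):S a2@(5,1):W
t=6: a0@(2,4):W a1@(4,4):S a2@(5,0):W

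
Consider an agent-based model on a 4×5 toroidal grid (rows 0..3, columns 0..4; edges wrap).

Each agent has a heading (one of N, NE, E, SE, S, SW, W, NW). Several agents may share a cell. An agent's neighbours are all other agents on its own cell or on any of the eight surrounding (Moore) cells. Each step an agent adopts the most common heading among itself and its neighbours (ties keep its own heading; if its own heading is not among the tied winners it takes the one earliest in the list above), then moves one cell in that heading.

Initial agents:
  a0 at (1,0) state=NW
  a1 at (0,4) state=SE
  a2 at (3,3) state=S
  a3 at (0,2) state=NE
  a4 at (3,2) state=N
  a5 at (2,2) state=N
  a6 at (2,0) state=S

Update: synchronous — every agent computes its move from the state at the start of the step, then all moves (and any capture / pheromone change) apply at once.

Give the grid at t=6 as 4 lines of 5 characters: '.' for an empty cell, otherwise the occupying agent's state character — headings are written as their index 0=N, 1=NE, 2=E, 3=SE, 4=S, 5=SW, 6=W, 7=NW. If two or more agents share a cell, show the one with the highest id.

t=1: a0@(0,4):NW a1@(1,0):SE a2@(2,3):N a3@(3,3):NE a4@(2,2):N a5@(1,2):N a6@(3,0):S
t=2: a0@(3,3):NW a1@(2,1):SE a2@(1,3):N a3@(2,3):N a4@(1,2):N a5@(0,2):N a6@(0,0):S
t=3: a0@(2,3):N a1@(3,2):SE a2@(0,3):N a3@(1,3):N a4@(0,2):N a5@(3,2):N a6@(1,0):S
t=4: a0@(1,3):N a1@(2,2):N a2@(3,3):N a3@(0,3):N a4@(3,2):N a5@(2,2):N a6@(2,0):S
t=5: a0@(0,3):N a1@(1,2):N a2@(2,3):N a3@(3,3):N a4@(2,2):N a5@(1,2):N a6@(3,0):S
t=6: a0@(3,3):N a1@(0,2):N a2@(1,3):N a3@(2,3):N a4@(1,2):N a5@(0,2):N a6@(0,0):S

4.0..
..00.
...0.
...0.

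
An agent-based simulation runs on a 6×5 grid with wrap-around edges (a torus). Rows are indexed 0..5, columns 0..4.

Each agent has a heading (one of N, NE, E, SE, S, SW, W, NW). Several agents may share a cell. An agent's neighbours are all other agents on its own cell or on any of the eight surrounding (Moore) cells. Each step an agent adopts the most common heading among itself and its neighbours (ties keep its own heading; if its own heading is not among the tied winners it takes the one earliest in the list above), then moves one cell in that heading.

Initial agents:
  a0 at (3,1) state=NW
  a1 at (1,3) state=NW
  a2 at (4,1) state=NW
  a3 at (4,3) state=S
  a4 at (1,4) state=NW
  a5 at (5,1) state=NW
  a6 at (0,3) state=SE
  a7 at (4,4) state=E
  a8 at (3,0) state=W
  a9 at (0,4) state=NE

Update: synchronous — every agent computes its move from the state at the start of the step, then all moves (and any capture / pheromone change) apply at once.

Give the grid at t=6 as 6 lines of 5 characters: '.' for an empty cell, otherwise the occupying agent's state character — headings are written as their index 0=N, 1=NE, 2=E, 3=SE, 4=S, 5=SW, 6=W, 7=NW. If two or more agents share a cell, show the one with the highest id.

..77.
..77.
.....
7...7
7....
7....

t=1: a0@(2,0):NW a1@(0,2):NW a2@(3,0):NW a3@(5,3):S a4@(0,3):NW a5@(4,0):NW a6@(5,2):NW a7@(4,0):E a8@(2,4):NW a9@(5,3):NW
t=2: a0@(1,4):NW a1@(5,1):NW a2@(2,4):NW a3@(4,2):NW a4@(5,2):NW a5@(3,4):NW a6@(4,1):NW a7@(3,4):NW a8@(1,3):NW a9@(4,2):NW
t=3: a0@(0,3):NW a1@(4,0):NW a2@(1,3):NW a3@(3,1):NW a4@(4,1):NW a5@(2,3):NW a6@(3,0):NW a7@(2,3):NW a8@(0,2):NW a9@(3,1):NW
t=4: a0@(5,2):NW a1@(3,4):NW a2@(0,2):NW a3@(2,0):NW a4@(3,0):NW a5@(1,2):NW a6@(2,4):NW a7@(1,2):NW a8@(5,1):NW a9@(2,0):NW
t=5: a0@(4,1):NW a1@(2,3):NW a2@(5,1):NW a3@(1,4):NW a4@(2,4):NW a5@(0,1):NW a6@(1,3):NW a7@(0,1):NW a8@(4,0):NW a9@(1,4):NW
t=6: a0@(3,0):NW a1@(1,2):NW a2@(4,0):NW a3@(0,3):NW a4@(1,3):NW a5@(5,0):NW a6@(0,2):NW a7@(5,0):NW a8@(3,4):NW a9@(0,3):NW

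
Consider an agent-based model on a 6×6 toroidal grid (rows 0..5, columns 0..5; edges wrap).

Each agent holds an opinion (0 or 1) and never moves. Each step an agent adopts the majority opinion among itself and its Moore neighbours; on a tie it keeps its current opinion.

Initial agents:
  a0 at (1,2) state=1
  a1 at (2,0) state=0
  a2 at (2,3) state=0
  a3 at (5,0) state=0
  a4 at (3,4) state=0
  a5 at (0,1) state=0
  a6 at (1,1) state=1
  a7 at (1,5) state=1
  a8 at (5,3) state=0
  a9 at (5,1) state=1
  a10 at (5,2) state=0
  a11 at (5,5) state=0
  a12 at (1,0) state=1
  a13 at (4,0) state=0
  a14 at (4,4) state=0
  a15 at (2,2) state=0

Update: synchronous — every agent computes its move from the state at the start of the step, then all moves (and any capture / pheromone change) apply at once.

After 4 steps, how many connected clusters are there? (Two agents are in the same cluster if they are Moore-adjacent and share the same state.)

t=1: a0@(1,2):0 a1@(2,0):1 a2@(2,3):0 a3@(5,0):0 a4@(3,4):0 a5@(0,1):1 a6@(1,1):1 a7@(1,5):1 a8@(5,3):0 a9@(5,1):0 a10@(5,2):0 a11@(5,5):0 a12@(1,0):1 a13@(4,0):0 a14@(4,4):0 a15@(2,2):0
t=2: a0@(1,2):0 a1@(2,0):1 a2@(2,3):0 a3@(5,0):0 a4@(3,4):0 a5@(0,1):0 a6@(1,1):1 a7@(1,5):1 a8@(5,3):0 a9@(5,1):0 a10@(5,2):0 a11@(5,5):0 a12@(1,0):1 a13@(4,0):0 a14@(4,4):0 a15@(2,2):0
t=3: (unchanged — steady state)

2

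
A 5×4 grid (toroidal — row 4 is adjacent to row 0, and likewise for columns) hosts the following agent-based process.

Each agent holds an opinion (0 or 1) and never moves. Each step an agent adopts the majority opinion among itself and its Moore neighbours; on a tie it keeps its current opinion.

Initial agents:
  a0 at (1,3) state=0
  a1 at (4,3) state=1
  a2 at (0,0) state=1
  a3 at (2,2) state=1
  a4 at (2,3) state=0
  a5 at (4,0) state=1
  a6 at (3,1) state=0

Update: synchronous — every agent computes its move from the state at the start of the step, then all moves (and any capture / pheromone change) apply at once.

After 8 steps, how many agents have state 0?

t=1: a0@(1,3):0 a1@(4,3):1 a2@(0,0):1 a3@(2,2):0 a4@(2,3):0 a5@(4,0):1 a6@(3,1):1
t=2: (unchanged — steady state)

3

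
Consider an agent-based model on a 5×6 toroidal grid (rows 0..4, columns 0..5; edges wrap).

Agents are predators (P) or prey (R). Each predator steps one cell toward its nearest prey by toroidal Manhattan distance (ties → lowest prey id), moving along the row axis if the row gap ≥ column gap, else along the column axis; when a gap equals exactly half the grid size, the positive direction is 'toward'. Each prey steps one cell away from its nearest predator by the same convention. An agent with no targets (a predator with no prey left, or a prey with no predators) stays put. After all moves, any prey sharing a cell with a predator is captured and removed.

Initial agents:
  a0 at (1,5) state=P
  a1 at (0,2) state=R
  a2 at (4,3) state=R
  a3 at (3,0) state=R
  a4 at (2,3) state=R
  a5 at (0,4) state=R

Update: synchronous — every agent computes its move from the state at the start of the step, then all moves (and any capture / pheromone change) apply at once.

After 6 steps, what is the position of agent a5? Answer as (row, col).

(2, 3)

t=1: a0@(0,5):P a1@(0,1):R a2@(3,3):R a3@(4,0):R a4@(2,2):R a5@(4,4):R
t=2: a0@(0,0):P a1@(0,2):R a2@(2,3):R a3@(3,0):R a4@(2,1):R a5@(3,4):R
t=3: a0@(0,1):P a1@(0,3):R a2@(2,2):R a3@(2,0):R a4@(3,1):R a5@(2,4):R
t=4: a0@(0,2):P a1@(0,4):R a2@(3,2):R a3@(3,0):R a4@(2,1):R a5@(2,3):R
t=5: a0@(0,3):P a1@(0,5):R a2@(2,2):R a3@(2,0):R a4@(3,1):R a5@(3,3):R
t=6: a0@(0,4):P a1@(0,0):R a2@(3,2):R a3@(2,5):R a4@(2,1):R a5@(2,3):R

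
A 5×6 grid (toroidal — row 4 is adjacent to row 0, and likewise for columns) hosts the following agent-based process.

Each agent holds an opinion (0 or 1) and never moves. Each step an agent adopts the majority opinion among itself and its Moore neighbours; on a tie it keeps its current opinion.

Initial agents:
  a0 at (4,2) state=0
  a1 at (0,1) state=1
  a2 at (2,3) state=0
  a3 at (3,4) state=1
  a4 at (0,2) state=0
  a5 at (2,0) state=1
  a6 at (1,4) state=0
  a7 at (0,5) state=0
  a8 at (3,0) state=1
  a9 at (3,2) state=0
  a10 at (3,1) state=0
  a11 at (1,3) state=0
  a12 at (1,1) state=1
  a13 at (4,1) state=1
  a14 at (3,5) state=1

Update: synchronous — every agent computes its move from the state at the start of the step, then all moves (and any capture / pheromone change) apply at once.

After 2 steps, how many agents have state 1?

t=1: a0@(4,2):0 a1@(0,1):1 a2@(2,3):0 a3@(3,4):1 a4@(0,2):0 a5@(2,0):1 a6@(1,4):0 a7@(0,5):0 a8@(3,0):1 a9@(3,2):0 a10@(3,1):0 a11@(1,3):0 a12@(1,1):1 a13@(4,1):0 a14@(3,5):1
t=2: a0@(4,2):0 a1@(0,1):0 a2@(2,3):0 a3@(3,4):1 a4@(0,2):0 a5@(2,0):1 a6@(1,4):0 a7@(0,5):0 a8@(3,0):1 a9@(3,2):0 a10@(3,1):0 a11@(1,3):0 a12@(1,1):1 a13@(4,1):0 a14@(3,5):1

5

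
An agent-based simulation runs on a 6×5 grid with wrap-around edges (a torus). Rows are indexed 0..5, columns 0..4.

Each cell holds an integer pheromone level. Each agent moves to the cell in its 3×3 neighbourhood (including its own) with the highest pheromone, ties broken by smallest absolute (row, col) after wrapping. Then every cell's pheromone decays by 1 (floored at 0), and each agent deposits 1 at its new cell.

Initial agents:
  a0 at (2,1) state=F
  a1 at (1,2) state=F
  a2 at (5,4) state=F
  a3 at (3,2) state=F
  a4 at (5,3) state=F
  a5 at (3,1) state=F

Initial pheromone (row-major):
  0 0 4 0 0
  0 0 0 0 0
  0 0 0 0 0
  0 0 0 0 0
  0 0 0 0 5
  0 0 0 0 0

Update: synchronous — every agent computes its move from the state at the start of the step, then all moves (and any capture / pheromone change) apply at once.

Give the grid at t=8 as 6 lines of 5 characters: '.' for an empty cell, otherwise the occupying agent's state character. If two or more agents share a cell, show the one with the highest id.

..F..
F....
.....
.....
....F
.....

t=1: a0@(1,0) a1@(0,2) a2@(4,4) a3@(2,1) a4@(4,4) a5@(2,0) | pheromone: 0 0 4 0 0 / 1 0 0 0 0 / 1 1 0 0 0 / 0 0 0 0 0 / 0 0 0 0 6 / 0 0 0 0 0
t=2: a0@(1,0) a1@(0,2) a2@(4,4) a3@(1,0) a4@(4,4) a5@(1,0) | pheromone: 0 0 4 0 0 / 3 0 0 0 0 / 0 0 0 0 0 / 0 0 0 0 0 / 0 0 0 0 7 / 0 0 0 0 0
t=3: a0@(1,0) a1@(0,2) a2@(4,4) a3@(1,0) a4@(4,4) a5@(1,0) | pheromone: 0 0 4 0 0 / 5 0 0 0 0 / 0 0 0 0 0 / 0 0 0 0 0 / 0 0 0 0 8 / 0 0 0 0 0
t=4: a0@(1,0) a1@(0,2) a2@(4,4) a3@(1,0) a4@(4,4) a5@(1,0) | pheromone: 0 0 4 0 0 / 7 0 0 0 0 / 0 0 0 0 0 / 0 0 0 0 0 / 0 0 0 0 9 / 0 0 0 0 0
t=5: a0@(1,0) a1@(0,2) a2@(4,4) a3@(1,0) a4@(4,4) a5@(1,0) | pheromone: 0 0 4 0 0 / 9 0 0 0 0 / 0 0 0 0 0 / 0 0 0 0 0 / 0 0 0 0 10 / 0 0 0 0 0
t=6: a0@(1,0) a1@(0,2) a2@(4,4) a3@(1,0) a4@(4,4) a5@(1,0) | pheromone: 0 0 4 0 0 / 11 0 0 0 0 / 0 0 0 0 0 / 0 0 0 0 0 / 0 0 0 0 11 / 0 0 0 0 0
t=7: a0@(1,0) a1@(0,2) a2@(4,4) a3@(1,0) a4@(4,4) a5@(1,0) | pheromone: 0 0 4 0 0 / 13 0 0 0 0 / 0 0 0 0 0 / 0 0 0 0 0 / 0 0 0 0 12 / 0 0 0 0 0
t=8: a0@(1,0) a1@(0,2) a2@(4,4) a3@(1,0) a4@(4,4) a5@(1,0) | pheromone: 0 0 4 0 0 / 15 0 0 0 0 / 0 0 0 0 0 / 0 0 0 0 0 / 0 0 0 0 13 / 0 0 0 0 0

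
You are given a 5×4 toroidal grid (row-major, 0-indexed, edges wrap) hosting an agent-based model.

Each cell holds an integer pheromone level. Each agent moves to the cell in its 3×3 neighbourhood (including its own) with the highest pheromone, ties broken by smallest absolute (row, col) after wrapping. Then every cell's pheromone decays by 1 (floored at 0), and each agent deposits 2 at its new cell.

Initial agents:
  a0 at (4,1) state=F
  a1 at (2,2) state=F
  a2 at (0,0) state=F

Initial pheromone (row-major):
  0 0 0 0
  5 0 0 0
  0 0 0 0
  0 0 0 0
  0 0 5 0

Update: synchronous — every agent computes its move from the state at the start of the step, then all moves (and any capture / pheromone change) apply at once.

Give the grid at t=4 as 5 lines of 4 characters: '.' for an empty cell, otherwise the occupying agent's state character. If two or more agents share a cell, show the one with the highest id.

t=1: a0@(4,2) a1@(1,1) a2@(1,0) | pheromone: 0 0 0 0 / 6 2 0 0 / 0 0 0 0 / 0 0 0 0 / 0 0 6 0
t=2: a0@(4,2) a1@(1,0) a2@(1,0) | pheromone: 0 0 0 0 / 9 1 0 0 / 0 0 0 0 / 0 0 0 0 / 0 0 7 0
t=3: a0@(4,2) a1@(1,0) a2@(1,0) | pheromone: 0 0 0 0 / 12 0 0 0 / 0 0 0 0 / 0 0 0 0 / 0 0 8 0
t=4: a0@(4,2) a1@(1,0) a2@(1,0) | pheromone: 0 0 0 0 / 15 0 0 0 / 0 0 0 0 / 0 0 0 0 / 0 0 9 0

....
F...
....
....
..F.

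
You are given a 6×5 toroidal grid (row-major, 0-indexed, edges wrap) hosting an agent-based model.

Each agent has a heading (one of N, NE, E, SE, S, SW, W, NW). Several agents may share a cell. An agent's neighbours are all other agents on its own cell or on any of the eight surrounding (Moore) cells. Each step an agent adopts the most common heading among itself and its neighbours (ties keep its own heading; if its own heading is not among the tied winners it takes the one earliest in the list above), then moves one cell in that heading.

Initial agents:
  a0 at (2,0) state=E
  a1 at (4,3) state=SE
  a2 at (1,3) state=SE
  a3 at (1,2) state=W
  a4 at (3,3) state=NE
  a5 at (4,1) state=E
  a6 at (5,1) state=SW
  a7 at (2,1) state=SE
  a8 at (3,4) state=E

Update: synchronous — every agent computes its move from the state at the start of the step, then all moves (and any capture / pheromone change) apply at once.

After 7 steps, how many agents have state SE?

t=1: a0@(2,1):E a1@(5,4):SE a2@(2,4):SE a3@(2,3):SE a4@(2,4):NE a5@(4,2):E a6@(0,0):SW a7@(3,2):SE a8@(3,0):E
t=2: a0@(2,2):E a1@(0,0):SE a2@(3,0):SE a3@(3,4):SE a4@(3,0):SE a5@(4,3):E a6@(1,4):SW a7@(4,3):SE a8@(3,1):E
t=3: a0@(2,3):E a1@(1,1):SE a2@(4,1):SE a3@(4,0):SE a4@(4,1):SE a5@(5,4):SE a6@(2,3):SW a7@(5,4):SE a8@(3,2):E
t=4: a0@(2,4):E a1@(2,2):SE a2@(5,2):SE a3@(5,1):SE a4@(5,2):SE a5@(0,0):SE a6@(2,4):E a7@(0,0):SE a8@(3,3):E
t=5: a0@(2,0):E a1@(3,3):SE a2@(0,3):SE a3@(0,2):SE a4@(0,3):SE a5@(1,1):SE a6@(2,0):E a7@(1,1):SE a8@(3,4):E
t=6: a0@(2,1):E a1@(4,4):SE a2@(1,4):SE a3@(1,3):SE a4@(1,4):SE a5@(2,2):SE a6@(2,1):E a7@(2,2):SE a8@(3,0):E
t=7: a0@(2,2):E a1@(5,0):SE a2@(2,0):SE a3@(2,4):SE a4@(2,0):SE a5@(3,3):SE a6@(2,2):E a7@(3,3):SE a8@(3,1):E

6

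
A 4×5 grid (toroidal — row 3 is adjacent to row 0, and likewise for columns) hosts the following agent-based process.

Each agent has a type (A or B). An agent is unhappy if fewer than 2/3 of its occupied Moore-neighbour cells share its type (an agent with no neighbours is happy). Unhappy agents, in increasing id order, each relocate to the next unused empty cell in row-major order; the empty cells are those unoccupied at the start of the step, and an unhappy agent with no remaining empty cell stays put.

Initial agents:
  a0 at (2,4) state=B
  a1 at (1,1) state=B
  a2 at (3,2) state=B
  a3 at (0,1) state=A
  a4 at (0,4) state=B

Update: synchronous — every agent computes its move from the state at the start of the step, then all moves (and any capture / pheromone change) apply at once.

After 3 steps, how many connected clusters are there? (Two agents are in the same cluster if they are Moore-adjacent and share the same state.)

2

t=1: a0@(2,4):B a1@(0,0):B a2@(0,2):B a3@(0,3):A a4@(0,4):B
t=2: a0@(2,4):B a1@(0,0):B a2@(0,1):B a3@(1,0):A a4@(1,1):B
t=3: a0@(0,2):B a1@(0,0):B a2@(0,1):B a3@(0,3):A a4@(1,1):B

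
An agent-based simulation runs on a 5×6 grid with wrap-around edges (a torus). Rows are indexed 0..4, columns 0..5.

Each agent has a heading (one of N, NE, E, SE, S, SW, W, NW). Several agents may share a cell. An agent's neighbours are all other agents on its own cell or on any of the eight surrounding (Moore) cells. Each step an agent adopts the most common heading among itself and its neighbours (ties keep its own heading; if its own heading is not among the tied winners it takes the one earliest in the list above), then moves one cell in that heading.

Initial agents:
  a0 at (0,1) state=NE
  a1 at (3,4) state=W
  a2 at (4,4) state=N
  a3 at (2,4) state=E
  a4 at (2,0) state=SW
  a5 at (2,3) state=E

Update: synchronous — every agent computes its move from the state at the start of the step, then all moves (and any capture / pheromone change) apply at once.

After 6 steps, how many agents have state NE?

t=1: a0@(4,2):NE a1@(3,5):E a2@(3,4):N a3@(2,5):E a4@(3,5):SW a5@(2,4):E
t=2: a0@(3,3):NE a1@(3,0):E a2@(3,5):E a3@(2,0):E a4@(3,0):E a5@(2,5):E
t=3: a0@(2,4):NE a1@(3,1):E a2@(3,0):E a3@(2,1):E a4@(3,1):E a5@(2,0):E
t=4: a0@(1,5):NE a1@(3,2):E a2@(3,1):E a3@(2,2):E a4@(3,2):E a5@(2,1):E
t=5: a0@(0,0):NE a1@(3,3):E a2@(3,2):E a3@(2,3):E a4@(3,3):E a5@(2,2):E
t=6: a0@(4,1):NE a1@(3,4):E a2@(3,3):E a3@(2,4):E a4@(3,4):E a5@(2,3):E

1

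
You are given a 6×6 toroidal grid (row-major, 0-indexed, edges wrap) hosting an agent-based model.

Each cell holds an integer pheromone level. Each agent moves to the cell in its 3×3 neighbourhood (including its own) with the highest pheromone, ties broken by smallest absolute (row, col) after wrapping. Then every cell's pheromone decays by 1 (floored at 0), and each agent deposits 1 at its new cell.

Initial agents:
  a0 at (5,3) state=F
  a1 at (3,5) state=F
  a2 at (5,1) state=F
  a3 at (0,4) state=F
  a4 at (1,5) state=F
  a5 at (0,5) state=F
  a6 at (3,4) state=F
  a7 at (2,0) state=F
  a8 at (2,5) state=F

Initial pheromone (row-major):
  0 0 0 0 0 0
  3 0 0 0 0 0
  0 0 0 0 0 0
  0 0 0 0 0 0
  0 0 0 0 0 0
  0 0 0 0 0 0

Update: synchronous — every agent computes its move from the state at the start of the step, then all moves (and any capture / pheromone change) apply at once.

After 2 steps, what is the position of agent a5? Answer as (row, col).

(1, 0)

t=1: a0@(0,2) a1@(2,0) a2@(0,0) a3@(0,3) a4@(1,0) a5@(1,0) a6@(2,3) a7@(1,0) a8@(1,0) | pheromone: 1 0 1 1 0 0 / 6 0 0 0 0 0 / 1 0 0 1 0 0 / 0 0 0 0 0 0 / 0 0 0 0 0 0 / 0 0 0 0 0 0
t=2: a0@(0,2) a1@(1,0) a2@(1,0) a3@(0,2) a4@(1,0) a5@(1,0) a6@(2,3) a7@(1,0) a8@(1,0) | pheromone: 0 0 2 0 0 0 / 11 0 0 0 0 0 / 0 0 0 1 0 0 / 0 0 0 0 0 0 / 0 0 0 0 0 0 / 0 0 0 0 0 0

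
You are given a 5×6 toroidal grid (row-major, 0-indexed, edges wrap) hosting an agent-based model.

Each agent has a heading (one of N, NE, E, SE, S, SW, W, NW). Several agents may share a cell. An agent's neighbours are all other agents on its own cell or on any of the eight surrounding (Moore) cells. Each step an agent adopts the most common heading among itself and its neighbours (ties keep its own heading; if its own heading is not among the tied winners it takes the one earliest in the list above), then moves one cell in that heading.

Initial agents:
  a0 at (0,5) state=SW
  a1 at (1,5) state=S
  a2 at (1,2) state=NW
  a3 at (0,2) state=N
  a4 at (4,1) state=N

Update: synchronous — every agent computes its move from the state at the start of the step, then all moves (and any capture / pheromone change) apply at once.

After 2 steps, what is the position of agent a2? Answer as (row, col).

t=1: a0@(1,4):SW a1@(2,5):S a2@(0,1):NW a3@(4,2):N a4@(3,1):N
t=2: a0@(2,3):SW a1@(3,5):S a2@(4,0):NW a3@(3,2):N a4@(2,1):N

(4, 0)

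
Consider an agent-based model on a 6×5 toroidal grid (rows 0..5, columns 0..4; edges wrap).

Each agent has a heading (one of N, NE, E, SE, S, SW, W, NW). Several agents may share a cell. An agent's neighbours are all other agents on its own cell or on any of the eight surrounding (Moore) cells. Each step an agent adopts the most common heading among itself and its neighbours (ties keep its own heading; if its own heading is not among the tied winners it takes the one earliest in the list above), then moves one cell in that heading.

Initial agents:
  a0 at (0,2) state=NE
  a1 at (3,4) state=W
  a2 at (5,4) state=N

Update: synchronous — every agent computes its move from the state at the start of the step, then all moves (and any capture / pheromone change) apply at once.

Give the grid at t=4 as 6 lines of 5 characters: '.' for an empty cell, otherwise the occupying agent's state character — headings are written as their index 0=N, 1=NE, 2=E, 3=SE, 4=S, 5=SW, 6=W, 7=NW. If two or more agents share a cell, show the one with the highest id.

t=1: a0@(5,3):NE a1@(3,3):W a2@(4,4):N
t=2: a0@(4,4):NE a1@(3,2):W a2@(3,4):N
t=3: a0@(3,0):NE a1@(3,1):W a2@(2,4):N
t=4: a0@(2,1):NE a1@(3,0):W a2@(1,4):N

.....
....0
.1...
6....
.....
.....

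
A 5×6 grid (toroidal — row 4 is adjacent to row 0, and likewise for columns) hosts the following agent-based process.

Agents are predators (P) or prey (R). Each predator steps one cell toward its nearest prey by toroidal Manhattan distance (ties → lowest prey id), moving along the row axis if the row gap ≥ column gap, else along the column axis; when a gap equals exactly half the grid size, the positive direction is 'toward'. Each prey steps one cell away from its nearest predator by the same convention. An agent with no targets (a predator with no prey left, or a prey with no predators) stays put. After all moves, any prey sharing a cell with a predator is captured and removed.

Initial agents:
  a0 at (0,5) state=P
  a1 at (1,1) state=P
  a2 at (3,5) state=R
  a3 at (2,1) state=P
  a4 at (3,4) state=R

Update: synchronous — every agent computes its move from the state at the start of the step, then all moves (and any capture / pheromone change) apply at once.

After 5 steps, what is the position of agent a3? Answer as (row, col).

(2, 2)

t=1: a0@(4,5):P a1@(2,1):P a2@(2,5):R a3@(2,0):P a4@(2,4):R
t=2: a0@(3,5):P a1@(2,0):P a2@(2,4):R a3@(2,5):P a4@(2,3):R
t=3: a0@(2,5):P a1@(2,5):P a2@(2,3):R a3@(2,4):P a4@(2,2):R
t=4: a0@(2,4):P a1@(2,4):P a2@(2,2):R a3@(2,3):P a4@(2,1):R
t=5: a0@(2,3):P a1@(2,3):P a2@(2,1):R a3@(2,2):P a4@(2,0):R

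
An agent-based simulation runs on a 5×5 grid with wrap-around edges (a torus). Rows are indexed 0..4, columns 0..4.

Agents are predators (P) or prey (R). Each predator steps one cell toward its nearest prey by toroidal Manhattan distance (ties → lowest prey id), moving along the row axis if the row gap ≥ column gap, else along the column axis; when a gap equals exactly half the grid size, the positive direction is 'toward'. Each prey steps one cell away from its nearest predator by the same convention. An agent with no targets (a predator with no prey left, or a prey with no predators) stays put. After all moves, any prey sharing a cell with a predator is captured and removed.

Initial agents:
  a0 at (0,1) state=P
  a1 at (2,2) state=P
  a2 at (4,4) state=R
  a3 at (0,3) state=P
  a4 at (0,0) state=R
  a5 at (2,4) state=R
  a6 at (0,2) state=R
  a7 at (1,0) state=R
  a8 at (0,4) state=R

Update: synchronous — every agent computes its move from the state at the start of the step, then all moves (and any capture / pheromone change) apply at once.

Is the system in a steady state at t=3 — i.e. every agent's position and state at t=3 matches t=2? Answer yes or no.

t=1: a0@(0,0):P a1@(2,3):P a2@(3,4):R a3@(0,2):P a4@(0,4):R a5@(2,0):R a6@(0,3):R a7@(2,0):R
t=2: a0@(0,4):P a1@(3,3):P a2@(4,4):R a3@(0,3):P a5@(3,0):R a7@(3,0):R
t=3: a0@(4,4):P a1@(4,3):P a2@(3,4):R a3@(4,3):P a5@(3,1):R a7@(3,1):R

no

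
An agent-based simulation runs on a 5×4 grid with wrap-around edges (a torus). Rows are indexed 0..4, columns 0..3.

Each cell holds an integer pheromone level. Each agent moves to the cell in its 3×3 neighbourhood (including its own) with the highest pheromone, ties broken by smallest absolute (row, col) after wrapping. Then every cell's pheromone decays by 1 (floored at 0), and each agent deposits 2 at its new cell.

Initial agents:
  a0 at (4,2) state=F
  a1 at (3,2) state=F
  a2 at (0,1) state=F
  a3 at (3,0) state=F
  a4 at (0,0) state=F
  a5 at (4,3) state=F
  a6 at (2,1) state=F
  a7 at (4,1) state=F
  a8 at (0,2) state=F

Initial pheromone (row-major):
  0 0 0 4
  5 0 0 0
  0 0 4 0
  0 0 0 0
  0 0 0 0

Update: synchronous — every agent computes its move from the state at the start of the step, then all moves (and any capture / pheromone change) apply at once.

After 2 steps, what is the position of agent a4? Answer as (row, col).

t=1: a0@(0,3) a1@(2,2) a2@(1,0) a3@(2,0) a4@(1,0) a5@(0,3) a6@(1,0) a7@(0,0) a8@(0,3) | pheromone: 2 0 0 9 / 10 0 0 0 / 2 0 5 0 / 0 0 0 0 / 0 0 0 0
t=2: a0@(1,0) a1@(2,2) a2@(1,0) a3@(1,0) a4@(1,0) a5@(1,0) a6@(1,0) a7@(1,0) a8@(1,0) | pheromone: 1 0 0 8 / 25 0 0 0 / 1 0 6 0 / 0 0 0 0 / 0 0 0 0

(1, 0)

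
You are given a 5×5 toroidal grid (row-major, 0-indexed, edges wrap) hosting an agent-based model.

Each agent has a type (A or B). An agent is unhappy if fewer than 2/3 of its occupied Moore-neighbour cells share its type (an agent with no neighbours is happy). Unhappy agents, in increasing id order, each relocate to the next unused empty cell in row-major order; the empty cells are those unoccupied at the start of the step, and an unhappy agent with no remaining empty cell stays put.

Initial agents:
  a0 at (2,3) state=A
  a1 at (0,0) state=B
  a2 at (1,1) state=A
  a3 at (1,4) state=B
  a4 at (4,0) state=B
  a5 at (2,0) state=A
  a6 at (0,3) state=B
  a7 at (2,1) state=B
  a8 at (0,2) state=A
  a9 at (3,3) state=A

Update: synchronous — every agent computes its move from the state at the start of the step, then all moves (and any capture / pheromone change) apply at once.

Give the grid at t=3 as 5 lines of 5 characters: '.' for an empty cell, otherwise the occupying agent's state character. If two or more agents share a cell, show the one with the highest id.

AB..B
AABBB
..A..
..A..
.....

t=1: a0@(0,1):A a1@(0,0):B a2@(0,4):A a3@(1,0):B a4@(4,0):B a5@(1,2):A a6@(1,3):B a7@(2,2):B a8@(2,4):A a9@(3,3):A
t=2: a0@(0,2):A a1@(0,3):B a2@(1,1):A a3@(1,4):B a4@(2,0):B a5@(2,1):A a6@(2,3):B a7@(3,0):B a8@(3,1):A a9@(3,2):A
t=3: a0@(0,0):A a1@(0,1):B a2@(1,1):A a3@(1,4):B a4@(0,4):B a5@(1,0):A a6@(1,2):B a7@(1,3):B a8@(2,2):A a9@(3,2):A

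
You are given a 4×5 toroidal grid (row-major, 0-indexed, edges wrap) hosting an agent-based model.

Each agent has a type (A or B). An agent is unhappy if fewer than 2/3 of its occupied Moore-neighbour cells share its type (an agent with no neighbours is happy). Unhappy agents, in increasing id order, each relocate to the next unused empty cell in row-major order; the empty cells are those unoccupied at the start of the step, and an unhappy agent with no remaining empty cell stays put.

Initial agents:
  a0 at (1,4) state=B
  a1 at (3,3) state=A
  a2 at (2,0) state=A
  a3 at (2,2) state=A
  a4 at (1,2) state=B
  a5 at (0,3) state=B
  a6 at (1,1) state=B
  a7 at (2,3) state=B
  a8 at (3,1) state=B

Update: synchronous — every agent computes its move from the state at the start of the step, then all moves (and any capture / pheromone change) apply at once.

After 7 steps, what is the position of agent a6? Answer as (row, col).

t=1: a0@(1,4):B a1@(0,0):A a2@(0,1):A a3@(0,2):A a4@(1,2):B a5@(0,3):B a6@(0,4):B a7@(1,0):B a8@(1,3):B
t=2: a0@(1,4):B a1@(1,1):A a2@(2,0):A a3@(2,1):A a4@(2,2):B a5@(0,3):B a6@(0,4):B a7@(2,3):B a8@(1,3):B
t=3: a0@(1,4):B a1@(1,1):A a2@(2,0):A a3@(2,1):A a4@(0,0):B a5@(0,3):B a6@(0,4):B a7@(2,3):B a8@(1,3):B
t=4: (unchanged — steady state)

(0, 4)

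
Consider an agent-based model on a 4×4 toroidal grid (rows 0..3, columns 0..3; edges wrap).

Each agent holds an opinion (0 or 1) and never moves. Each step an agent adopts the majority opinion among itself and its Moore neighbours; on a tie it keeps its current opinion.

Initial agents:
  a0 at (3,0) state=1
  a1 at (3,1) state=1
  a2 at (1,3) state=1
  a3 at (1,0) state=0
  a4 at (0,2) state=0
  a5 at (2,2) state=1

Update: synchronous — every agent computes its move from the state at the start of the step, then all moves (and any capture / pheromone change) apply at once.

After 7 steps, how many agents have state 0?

1

t=1: a0@(3,0):1 a1@(3,1):1 a2@(1,3):1 a3@(1,0):0 a4@(0,2):1 a5@(2,2):1
t=2: (unchanged — steady state)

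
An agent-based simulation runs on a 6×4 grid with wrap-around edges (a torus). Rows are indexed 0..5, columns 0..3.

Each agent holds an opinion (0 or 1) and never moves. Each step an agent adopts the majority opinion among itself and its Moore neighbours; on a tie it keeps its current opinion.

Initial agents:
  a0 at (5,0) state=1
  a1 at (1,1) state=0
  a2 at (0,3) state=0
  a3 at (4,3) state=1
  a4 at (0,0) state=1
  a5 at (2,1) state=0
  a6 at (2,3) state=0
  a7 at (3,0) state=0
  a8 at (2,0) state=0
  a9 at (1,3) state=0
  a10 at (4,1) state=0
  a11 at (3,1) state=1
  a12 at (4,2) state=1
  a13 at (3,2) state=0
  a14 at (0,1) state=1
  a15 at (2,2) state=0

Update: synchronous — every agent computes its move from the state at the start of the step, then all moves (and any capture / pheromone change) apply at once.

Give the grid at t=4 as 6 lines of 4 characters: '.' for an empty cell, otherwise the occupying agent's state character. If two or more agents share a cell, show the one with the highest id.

11.0
.0.0
0000
000.
.000
1...

t=1: a0@(5,0):1 a1@(1,1):0 a2@(0,3):0 a3@(4,3):1 a4@(0,0):1 a5@(2,1):0 a6@(2,3):0 a7@(3,0):0 a8@(2,0):0 a9@(1,3):0 a10@(4,1):0 a11@(3,1):0 a12@(4,2):1 a13@(3,2):0 a14@(0,1):1 a15@(2,2):0
t=2: a0@(5,0):1 a1@(1,1):0 a2@(0,3):0 a3@(4,3):1 a4@(0,0):1 a5@(2,1):0 a6@(2,3):0 a7@(3,0):0 a8@(2,0):0 a9@(1,3):0 a10@(4,1):0 a11@(3,1):0 a12@(4,2):0 a13@(3,2):0 a14@(0,1):1 a15@(2,2):0
t=3: a0@(5,0):1 a1@(1,1):0 a2@(0,3):0 a3@(4,3):0 a4@(0,0):1 a5@(2,1):0 a6@(2,3):0 a7@(3,0):0 a8@(2,0):0 a9@(1,3):0 a10@(4,1):0 a11@(3,1):0 a12@(4,2):0 a13@(3,2):0 a14@(0,1):1 a15@(2,2):0
t=4: (unchanged — steady state)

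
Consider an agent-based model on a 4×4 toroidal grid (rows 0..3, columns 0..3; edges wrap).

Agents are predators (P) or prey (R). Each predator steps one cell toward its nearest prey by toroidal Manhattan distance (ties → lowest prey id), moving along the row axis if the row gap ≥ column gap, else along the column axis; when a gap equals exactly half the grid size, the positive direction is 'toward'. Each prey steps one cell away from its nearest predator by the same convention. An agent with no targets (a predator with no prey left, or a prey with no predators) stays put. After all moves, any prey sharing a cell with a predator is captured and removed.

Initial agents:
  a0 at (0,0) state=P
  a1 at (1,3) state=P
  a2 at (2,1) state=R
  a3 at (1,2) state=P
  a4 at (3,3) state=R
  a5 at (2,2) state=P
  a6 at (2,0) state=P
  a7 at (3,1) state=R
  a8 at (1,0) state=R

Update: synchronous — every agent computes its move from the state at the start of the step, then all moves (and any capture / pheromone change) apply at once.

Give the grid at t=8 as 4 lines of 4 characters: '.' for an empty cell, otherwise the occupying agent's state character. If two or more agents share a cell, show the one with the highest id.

t=1: a0@(1,0):P a1@(1,0):P a2@(2,0):R a3@(2,2):P a4@(2,3):R a5@(2,1):P a6@(2,1):P a8@(2,0):R
t=2: a0@(2,0):P a1@(2,0):P a2@(3,0):R a3@(2,3):P a5@(2,0):P a6@(2,0):P a8@(3,0):R
t=3: a0@(3,0):P a1@(3,0):P a2@(0,0):R a3@(3,3):P a5@(3,0):P a6@(3,0):P a8@(0,0):R
t=4: a0@(0,0):P a1@(0,0):P a2@(1,0):R a3@(0,3):P a5@(0,0):P a6@(0,0):P a8@(1,0):R
t=5: a0@(1,0):P a1@(1,0):P a2@(2,0):R a3@(1,3):P a5@(1,0):P a6@(1,0):P a8@(2,0):R
t=6: a0@(2,0):P a1@(2,0):P a2@(3,0):R a3@(2,3):P a5@(2,0):P a6@(2,0):P a8@(3,0):R
t=7: a0@(3,0):P a1@(3,0):P a2@(0,0):R a3@(3,3):P a5@(3,0):P a6@(3,0):P a8@(0,0):R
t=8: a0@(0,0):P a1@(0,0):P a2@(1,0):R a3@(0,3):P a5@(0,0):P a6@(0,0):P a8@(1,0):R

P..P
R...
....
....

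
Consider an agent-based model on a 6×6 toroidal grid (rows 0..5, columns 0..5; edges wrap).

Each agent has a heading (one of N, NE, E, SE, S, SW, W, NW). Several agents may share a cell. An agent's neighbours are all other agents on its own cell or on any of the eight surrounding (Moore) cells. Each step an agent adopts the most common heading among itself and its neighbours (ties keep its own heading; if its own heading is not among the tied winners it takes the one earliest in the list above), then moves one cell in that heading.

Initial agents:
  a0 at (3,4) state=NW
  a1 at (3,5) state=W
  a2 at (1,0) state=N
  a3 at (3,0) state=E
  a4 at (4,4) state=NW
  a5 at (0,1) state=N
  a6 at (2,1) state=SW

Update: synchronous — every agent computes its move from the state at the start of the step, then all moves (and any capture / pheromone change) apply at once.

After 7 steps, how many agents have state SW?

t=1: a0@(2,3):NW a1@(2,4):NW a2@(0,0):N a3@(3,1):E a4@(3,3):NW a5@(5,1):N a6@(3,0):SW
t=2: a0@(1,2):NW a1@(1,3):NW a2@(5,0):N a3@(3,2):E a4@(2,2):NW a5@(4,1):N a6@(4,5):SW
t=3: a0@(0,1):NW a1@(0,2):NW a2@(4,0):N a3@(3,3):E a4@(1,1):NW a5@(3,1):N a6@(5,4):SW
t=4: a0@(5,0):NW a1@(5,1):NW a2@(3,0):N a3@(3,4):E a4@(0,0):NW a5@(2,1):N a6@(0,3):SW
t=5: a0@(4,5):NW a1@(4,0):NW a2@(2,0):N a3@(3,5):E a4@(5,5):NW a5@(1,1):N a6@(1,2):SW
t=6: a0@(3,4):NW a1@(3,5):NW a2@(1,0):N a3@(2,4):NW a4@(4,4):NW a5@(0,1):N a6@(2,1):SW
t=7: a0@(2,3):NW a1@(2,4):NW a2@(0,0):N a3@(1,3):NW a4@(3,3):NW a5@(5,1):N a6@(3,0):SW

1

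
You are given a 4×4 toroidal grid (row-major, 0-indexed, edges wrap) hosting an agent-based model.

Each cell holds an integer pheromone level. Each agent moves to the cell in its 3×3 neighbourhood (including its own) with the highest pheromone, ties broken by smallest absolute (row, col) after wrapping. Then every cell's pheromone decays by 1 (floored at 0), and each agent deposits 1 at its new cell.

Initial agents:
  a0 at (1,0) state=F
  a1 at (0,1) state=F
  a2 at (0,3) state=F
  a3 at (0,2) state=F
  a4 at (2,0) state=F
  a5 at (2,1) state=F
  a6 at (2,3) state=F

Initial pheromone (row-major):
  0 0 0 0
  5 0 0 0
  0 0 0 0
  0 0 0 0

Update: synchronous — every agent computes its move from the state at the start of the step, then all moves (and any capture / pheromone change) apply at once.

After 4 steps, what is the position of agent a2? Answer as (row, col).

(1, 0)

t=1: a0@(1,0) a1@(1,0) a2@(1,0) a3@(0,1) a4@(1,0) a5@(1,0) a6@(1,0) | pheromone: 0 1 0 0 / 10 0 0 0 / 0 0 0 0 / 0 0 0 0
t=2: a0@(1,0) a1@(1,0) a2@(1,0) a3@(1,0) a4@(1,0) a5@(1,0) a6@(1,0) | pheromone: 0 0 0 0 / 16 0 0 0 / 0 0 0 0 / 0 0 0 0
t=3: a0@(1,0) a1@(1,0) a2@(1,0) a3@(1,0) a4@(1,0) a5@(1,0) a6@(1,0) | pheromone: 0 0 0 0 / 22 0 0 0 / 0 0 0 0 / 0 0 0 0
t=4: a0@(1,0) a1@(1,0) a2@(1,0) a3@(1,0) a4@(1,0) a5@(1,0) a6@(1,0) | pheromone: 0 0 0 0 / 28 0 0 0 / 0 0 0 0 / 0 0 0 0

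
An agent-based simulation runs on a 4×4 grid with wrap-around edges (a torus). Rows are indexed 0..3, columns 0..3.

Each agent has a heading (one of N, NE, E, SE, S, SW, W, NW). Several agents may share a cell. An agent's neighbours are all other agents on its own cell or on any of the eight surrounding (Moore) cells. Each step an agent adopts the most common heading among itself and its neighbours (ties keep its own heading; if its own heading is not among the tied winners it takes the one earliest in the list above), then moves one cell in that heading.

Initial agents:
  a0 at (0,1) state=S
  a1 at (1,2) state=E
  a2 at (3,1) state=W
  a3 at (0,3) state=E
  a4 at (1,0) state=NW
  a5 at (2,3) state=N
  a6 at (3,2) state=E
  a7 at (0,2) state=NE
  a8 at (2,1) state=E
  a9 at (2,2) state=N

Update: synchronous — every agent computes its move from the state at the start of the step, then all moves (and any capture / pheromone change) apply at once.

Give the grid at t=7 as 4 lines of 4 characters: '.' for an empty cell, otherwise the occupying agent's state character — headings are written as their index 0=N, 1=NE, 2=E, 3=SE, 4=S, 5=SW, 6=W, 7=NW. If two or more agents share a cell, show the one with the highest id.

222.
.2.2
22..
22..

t=1: a0@(0,2):E a1@(1,3):E a2@(3,2):E a3@(0,0):E a4@(1,1):E a5@(1,3):N a6@(3,3):E a7@(0,3):E a8@(2,2):E a9@(2,3):E
t=2: a0@(0,3):E a1@(1,0):E a2@(3,3):E a3@(0,1):E a4@(1,2):E a5@(1,0):E a6@(3,0):E a7@(0,0):E a8@(2,3):E a9@(2,0):E
t=3: a0@(0,0):E a1@(1,1):E a2@(3,0):E a3@(0,2):E a4@(1,3):E a5@(1,1):E a6@(3,1):E a7@(0,1):E a8@(2,0):E a9@(2,1):E
t=4: a0@(0,1):E a1@(1,2):E a2@(3,1):E a3@(0,3):E a4@(1,0):E a5@(1,2):E a6@(3,2):E a7@(0,2):E a8@(2,1):E a9@(2,2):E
t=5: a0@(0,2):E a1@(1,3):E a2@(3,2):E a3@(0,0):E a4@(1,1):E a5@(1,3):E a6@(3,3):E a7@(0,3):E a8@(2,2):E a9@(2,3):E
t=6: a0@(0,3):E a1@(1,0):E a2@(3,3):E a3@(0,1):E a4@(1,2):E a5@(1,0):E a6@(3,0):E a7@(0,0):E a8@(2,3):E a9@(2,0):E
t=7: a0@(0,0):E a1@(1,1):E a2@(3,0):E a3@(0,2):E a4@(1,3):E a5@(1,1):E a6@(3,1):E a7@(0,1):E a8@(2,0):E a9@(2,1):E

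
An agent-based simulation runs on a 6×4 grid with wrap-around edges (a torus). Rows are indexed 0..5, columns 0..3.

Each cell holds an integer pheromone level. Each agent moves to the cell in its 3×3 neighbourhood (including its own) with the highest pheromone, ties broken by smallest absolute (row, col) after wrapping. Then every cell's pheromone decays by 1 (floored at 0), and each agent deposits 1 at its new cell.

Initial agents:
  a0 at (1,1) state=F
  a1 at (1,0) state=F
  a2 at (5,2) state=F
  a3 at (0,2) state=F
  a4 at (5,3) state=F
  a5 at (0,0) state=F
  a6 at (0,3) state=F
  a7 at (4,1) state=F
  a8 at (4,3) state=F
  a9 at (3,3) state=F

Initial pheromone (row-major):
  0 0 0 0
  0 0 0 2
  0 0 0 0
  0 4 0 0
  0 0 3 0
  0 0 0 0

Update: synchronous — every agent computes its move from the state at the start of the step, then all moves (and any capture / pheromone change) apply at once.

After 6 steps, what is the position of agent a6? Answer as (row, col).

t=1: a0@(0,0) a1@(1,3) a2@(4,2) a3@(1,3) a4@(4,2) a5@(1,3) a6@(1,3) a7@(3,1) a8@(4,2) a9@(4,2) | pheromone: 1 0 0 0 / 0 0 0 5 / 0 0 0 0 / 0 4 0 0 / 0 0 6 0 / 0 0 0 0
t=2: a0@(1,3) a1@(1,3) a2@(4,2) a3@(1,3) a4@(4,2) a5@(1,3) a6@(1,3) a7@(4,2) a8@(4,2) a9@(4,2) | pheromone: 0 0 0 0 / 0 0 0 9 / 0 0 0 0 / 0 3 0 0 / 0 0 10 0 / 0 0 0 0
t=3: a0@(1,3) a1@(1,3) a2@(4,2) a3@(1,3) a4@(4,2) a5@(1,3) a6@(1,3) a7@(4,2) a8@(4,2) a9@(4,2) | pheromone: 0 0 0 0 / 0 0 0 13 / 0 0 0 0 / 0 2 0 0 / 0 0 14 0 / 0 0 0 0
t=4: a0@(1,3) a1@(1,3) a2@(4,2) a3@(1,3) a4@(4,2) a5@(1,3) a6@(1,3) a7@(4,2) a8@(4,2) a9@(4,2) | pheromone: 0 0 0 0 / 0 0 0 17 / 0 0 0 0 / 0 1 0 0 / 0 0 18 0 / 0 0 0 0
t=5: a0@(1,3) a1@(1,3) a2@(4,2) a3@(1,3) a4@(4,2) a5@(1,3) a6@(1,3) a7@(4,2) a8@(4,2) a9@(4,2) | pheromone: 0 0 0 0 / 0 0 0 21 / 0 0 0 0 / 0 0 0 0 / 0 0 22 0 / 0 0 0 0
t=6: a0@(1,3) a1@(1,3) a2@(4,2) a3@(1,3) a4@(4,2) a5@(1,3) a6@(1,3) a7@(4,2) a8@(4,2) a9@(4,2) | pheromone: 0 0 0 0 / 0 0 0 25 / 0 0 0 0 / 0 0 0 0 / 0 0 26 0 / 0 0 0 0

(1, 3)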